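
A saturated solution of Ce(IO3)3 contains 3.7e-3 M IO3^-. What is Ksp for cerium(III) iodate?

Ce(IO3)3(s) <=> Ce^3+(aq) + 3 IO3^-(aq)
Stoichiometry gives [Ce^3+] = (1/3)[IO3^-] = 1.23 × 10^-3 M.
Ksp = [Ce^3+][IO3^-]^3
Ksp = 1.23 x 10^-3 × (3.7 × 10^-3)^3 = 6.2 x 10^-11

Ksp ≈ 6.2 x 10^-11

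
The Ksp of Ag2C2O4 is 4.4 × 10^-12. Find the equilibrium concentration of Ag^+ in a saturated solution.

[Ag^+] = 2.1 x 10^-4 M

Ag2C2O4(s) <=> 2 Ag^+ + C2O4^2-
Ksp = [Ag^+]^2[C2O4^2-]
With molar solubility s: [Ag^+] = 2s, [C2O4^2-] = s.
Substituting: Ksp = (2s)^2s = 4s^3
s^3 = 4.4 × 10^-12 / 4, so s = 1.03 × 10^-4 M
[Ag^+] = 2s = 2.1 x 10^-4 M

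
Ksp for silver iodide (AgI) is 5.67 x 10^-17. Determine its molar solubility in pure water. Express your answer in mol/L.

AgI(s) ⇌ Ag^+ + I^-
Ksp = [Ag^+][I^-]
For each mole of AgI that dissolves: [Ag^+] = s, [I^-] = s.
Ksp = (s)(s) = s^2
s = (5.67 x 10^-17)^(1/2) = 7.53 × 10^-9 M

s = 7.53 × 10^-9 M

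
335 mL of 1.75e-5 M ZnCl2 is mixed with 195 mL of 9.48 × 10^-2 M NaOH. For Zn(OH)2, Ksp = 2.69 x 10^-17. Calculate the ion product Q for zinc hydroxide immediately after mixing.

Total volume = 335 + 195 = 530 mL.
[Zn^2+] = 1.75 × 10^-5 × (335/530) = 1.106 × 10^-5 M
[OH^-] = 9.48 × 10^-2 × (195/530) = 3.488 x 10^-2 M
Zn(OH)2(s) <=> Zn^2+ + 2 OH^-, so Q = [Zn^2+][OH^-]^2
Q = (1.106 × 10^-5)(3.488 × 10^-2)^2 = 1.35 × 10^-8
Q > Ksp, so Zn(OH)2 will precipitate.

Q = 1.35e-8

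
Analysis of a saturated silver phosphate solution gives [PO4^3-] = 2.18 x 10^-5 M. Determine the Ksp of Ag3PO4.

Ag3PO4(s) ⇌ 3 Ag^+ + PO4^3-
Stoichiometry gives [Ag^+] = (3/1)[PO4^3-] = 6.540 × 10^-5 M.
Ksp = [Ag^+]^3[PO4^3-]
Ksp = (6.540 x 10^-5)^3 × 2.18 × 10^-5 = 6.10 × 10^-18

Ksp = 6.10 × 10^-18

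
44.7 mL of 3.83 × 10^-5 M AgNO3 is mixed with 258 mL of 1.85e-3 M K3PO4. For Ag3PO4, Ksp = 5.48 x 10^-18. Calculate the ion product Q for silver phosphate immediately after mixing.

2.85e-19

Total volume = 44.7 + 258 = 302.7 mL.
[Ag^+] = 3.83 × 10^-5 × (44.7/302.7) = 5.656 × 10^-6 M
[PO4^3-] = 1.85 × 10^-3 × (258/302.7) = 1.577 x 10^-3 M
Ag3PO4(s) ⇌ 3 Ag^+ + PO4^3-, so Q = [Ag^+]^3[PO4^3-]
Q = (5.656 × 10^-6)^3(1.577 x 10^-3) = 2.85 x 10^-19
Q < Ksp, so no precipitate of Ag3PO4 forms.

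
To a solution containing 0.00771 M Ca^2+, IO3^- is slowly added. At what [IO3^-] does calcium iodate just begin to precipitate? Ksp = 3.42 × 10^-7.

Ca(IO3)2(s) ⇌ Ca^2+(aq) + 2 IO3^-(aq)
Ksp = [Ca^2+][IO3^-]^2
Precipitation begins when Q = Ksp. With [Ca^2+] = 0.00771 M:
3.42 × 10^-7 = (0.00771) × [IO3^-]^2
[IO3^-] = (3.42 × 10^-7 / 7.71 x 10^-3)^(1/2) = 6.66 × 10^-3 M

6.66e-3 M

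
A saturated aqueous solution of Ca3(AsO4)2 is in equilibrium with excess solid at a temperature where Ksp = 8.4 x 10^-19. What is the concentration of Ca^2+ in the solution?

Ca3(AsO4)2(s) ⇌ 3 Ca^2+(aq) + 2 AsO4^3-(aq)
Ksp = [Ca^2+]^3[AsO4^3-]^2
Let s = molar solubility. Then [Ca^2+] = 3s and [AsO4^3-] = 2s.
Ksp = (3s)^3(2s)^2 = 108s^5
s^5 = 8.4 x 10^-19 / 108, so s = 9.51 x 10^-5 M
[Ca^2+] = 3s = 2.9 × 10^-4 M

[Ca^2+] = 2.9e-4 M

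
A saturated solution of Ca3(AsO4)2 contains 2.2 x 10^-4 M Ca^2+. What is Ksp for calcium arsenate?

Ksp ≈ 2.3 × 10^-19

Ca3(AsO4)2(s) ⇌ 3 Ca^2+(aq) + 2 AsO4^3-(aq)
Stoichiometry gives [AsO4^3-] = (2/3)[Ca^2+] = 1.47 x 10^-4 M.
Ksp = [Ca^2+]^3[AsO4^3-]^2
Ksp = (2.2 × 10^-4)^3 × (1.47 x 10^-4)^2 = 2.3 × 10^-19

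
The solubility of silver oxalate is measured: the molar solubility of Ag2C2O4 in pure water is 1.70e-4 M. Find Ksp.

Ksp = 1.97 × 10^-11

Ag2C2O4(s) ⇌ 2 Ag^+ + C2O4^2-
Let s = molar solubility. Then [Ag^+] = 2s and [C2O4^2-] = s.
Ksp = [Ag^+]^2[C2O4^2-]
So Ksp = (2s)^2 × s = 4s^3
With s = 1.70 × 10^-4: Ksp = 1.97 x 10^-11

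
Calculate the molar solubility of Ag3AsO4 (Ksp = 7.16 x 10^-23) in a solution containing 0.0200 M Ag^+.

Ag3AsO4(s) <=> 3 Ag^+(aq) + AsO4^3-(aq)
Ksp = [Ag^+]^3[AsO4^3-]
If s mol/L dissolves here, [Ag^+] = 0.0200 + 3s ≈ 0.0200, [AsO4^3-] = s (common-ion effect: Ag^+ is already 0.0200 M).
Ksp ≈ (0.0200)^3 × s
s = 8.95 × 10^-18 M
Check: 3s = 2.7 × 10^-17 ≪ 0.0200, so the approximation is valid.

s ≈ 8.95 × 10^-18 M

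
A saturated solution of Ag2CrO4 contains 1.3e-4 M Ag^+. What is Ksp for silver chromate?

1.1e-12

Ag2CrO4(s) <=> 2 Ag^+ + CrO4^2-
Stoichiometry gives [CrO4^2-] = (1/2)[Ag^+] = 6.50 × 10^-5 M.
Ksp = [Ag^+]^2[CrO4^2-]
Ksp = (1.3 x 10^-4)^2 × 6.50 x 10^-5 = 1.1 x 10^-12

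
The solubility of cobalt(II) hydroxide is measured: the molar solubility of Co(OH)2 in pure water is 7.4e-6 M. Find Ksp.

Co(OH)2(s) <=> Co^2+(aq) + 2 OH^-(aq)
Let s = molar solubility. Then [Co^2+] = s and [OH^-] = 2s.
Ksp = [Co^2+][OH^-]^2
Substituting: Ksp = s(2s)^2 = 4s^3
With s = 7.4 × 10^-6: Ksp = 1.6 x 10^-15

Ksp ≈ 1.6e-15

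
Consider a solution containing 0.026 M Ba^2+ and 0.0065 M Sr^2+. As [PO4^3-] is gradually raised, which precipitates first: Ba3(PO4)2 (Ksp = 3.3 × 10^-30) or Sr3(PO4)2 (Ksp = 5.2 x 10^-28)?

Precipitation of each salt starts when its ion product equals its Ksp.
For Ba3(PO4)2: 3.3 × 10^-30 = (0.026)^3 × [PO4^3-]^2  ⇒  [PO4^3-] = 4.3 x 10^-13 M.
For Sr3(PO4)2: 5.2 x 10^-28 = (0.0065)^3 × [PO4^3-]^2  ⇒  [PO4^3-] = 4.4 × 10^-11 M.
The salt with the lower threshold [PO4^3-] precipitates first: Ba3(PO4)2.

Ba3(PO4)2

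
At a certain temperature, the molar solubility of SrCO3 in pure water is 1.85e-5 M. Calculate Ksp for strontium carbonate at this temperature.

Ksp = 3.42 × 10^-10

SrCO3(s) ⇌ Sr^2+ + CO3^2-
For each mole of SrCO3 that dissolves: [Sr^2+] = s, [CO3^2-] = s.
Ksp = [Sr^2+][CO3^2-]
Ksp = s^2
With s = 1.85 × 10^-5: Ksp = 3.42 x 10^-10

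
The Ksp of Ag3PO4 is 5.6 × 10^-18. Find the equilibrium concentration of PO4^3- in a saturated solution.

2.1e-5 M

Ag3PO4(s) <=> 3 Ag^+ + PO4^3-
Ksp = [Ag^+]^3[PO4^3-]
With molar solubility s: [Ag^+] = 3s, [PO4^3-] = s.
Ksp = (3s)^3s = 27s^4
s^4 = 5.6 × 10^-18 / 27, so s = 2.13 × 10^-5 M
[PO4^3-] = s = 2.1 × 10^-5 M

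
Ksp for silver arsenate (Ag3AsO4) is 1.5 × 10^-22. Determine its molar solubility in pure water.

Ag3AsO4(s) ⇌ 3 Ag^+(aq) + AsO4^3-(aq)
Ksp = [Ag^+]^3[AsO4^3-]
If s mol/L of Ag3AsO4 dissolves, [Ag^+] = 3s and [AsO4^3-] = s.
So Ksp = (3s)^3 × s = 27s^4
Solving, s = (1.5 × 10^-22/27)^(1/4) = 1.5 x 10^-6 M

s ≈ 1.5 × 10^-6 M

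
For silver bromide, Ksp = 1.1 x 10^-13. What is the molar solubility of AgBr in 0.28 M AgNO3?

AgBr(s) <=> Ag^+ + Br^-
Ksp = [Ag^+][Br^-]
Let s be the molar solubility in this solution. [Ag^+] = 0.28 + s ≈ 0.28, [Br^-] = s (Ksp is small, so little additional dissolves).
Ksp ≈ 0.28 × s
s = 3.9 × 10^-13 M
Check: s = 3.9 x 10^-13 ≪ 0.28, so the approximation is valid.

s ≈ 3.9 × 10^-13 M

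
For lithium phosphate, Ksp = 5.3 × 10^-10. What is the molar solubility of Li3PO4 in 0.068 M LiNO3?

Li3PO4(s) ⇌ 3 Li^+ + PO4^3-
Ksp = [Li^+]^3[PO4^3-]
Let s = moles of Li3PO4 that dissolve per litre. [Li^+] = 0.068 + 3s ≈ 0.068, [PO4^3-] = s (Ksp is small, so little additional dissolves).
Ksp ≈ (0.068)^3 × s
s = 1.7 × 10^-6 M
Check: 3s = 5.1 x 10^-6 ≪ 0.068, so the approximation is valid.

1.7 × 10^-6 M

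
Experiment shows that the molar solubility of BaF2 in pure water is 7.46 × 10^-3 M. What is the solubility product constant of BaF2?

BaF2(s) <=> Ba^2+ + 2 F^-
With molar solubility s: [Ba^2+] = s, [F^-] = 2s.
Ksp = [Ba^2+][F^-]^2
Substituting: Ksp = s(2s)^2 = 4s^3
Ksp = 4 × (7.46 x 10^-3)^3 = 1.66 × 10^-6

Ksp ≈ 1.66 × 10^-6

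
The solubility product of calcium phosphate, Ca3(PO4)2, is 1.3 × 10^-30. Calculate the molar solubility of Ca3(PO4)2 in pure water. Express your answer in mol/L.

Ca3(PO4)2(s) ⇌ 3 Ca^2+ + 2 PO4^3-
Ksp = [Ca^2+]^3[PO4^3-]^2
For each mole of Ca3(PO4)2 that dissolves: [Ca^2+] = 3s, [PO4^3-] = 2s.
So Ksp = (3s)^3 × (2s)^2 = 108s^5
Solving, s = (1.3 × 10^-30/108)^(1/5) = 4.1 × 10^-7 M

s ≈ 4.1 × 10^-7 M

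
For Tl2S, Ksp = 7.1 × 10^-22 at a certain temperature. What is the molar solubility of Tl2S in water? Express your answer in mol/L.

Tl2S(s) ⇌ 2 Tl^+(aq) + S^2-(aq)
Ksp = [Tl^+]^2[S^2-]
For each mole of Tl2S that dissolves: [Tl^+] = 2s, [S^2-] = s.
So Ksp = (2s)^2 × s = 4s^3
s = (7.1 × 10^-22 / 4)^(1/3) = 5.6 × 10^-8 M

5.6 × 10^-8 M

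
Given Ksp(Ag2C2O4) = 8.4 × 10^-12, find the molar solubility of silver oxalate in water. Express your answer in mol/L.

s ≈ 1.3 × 10^-4 M

Ag2C2O4(s) ⇌ 2 Ag^+(aq) + C2O4^2-(aq)
Ksp = [Ag^+]^2[C2O4^2-]
Let s = molar solubility. Then [Ag^+] = 2s and [C2O4^2-] = s.
So Ksp = (2s)^2 × s = 4s^3
s^3 = 8.4 × 10^-12 / 4, so s = 1.3 × 10^-4 M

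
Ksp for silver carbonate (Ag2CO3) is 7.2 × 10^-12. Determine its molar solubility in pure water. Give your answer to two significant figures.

Ag2CO3(s) <=> 2 Ag^+(aq) + CO3^2-(aq)
Ksp = [Ag^+]^2[CO3^2-]
Let s = molar solubility. Then [Ag^+] = 2s and [CO3^2-] = s.
Ksp = (2s)^2s = 4s^3
Solving, s = (7.2 × 10^-12/4)^(1/3) = 1.2 × 10^-4 M

s ≈ 1.2e-4 M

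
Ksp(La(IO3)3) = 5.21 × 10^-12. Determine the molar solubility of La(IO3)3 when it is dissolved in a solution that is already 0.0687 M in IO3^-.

s ≈ 1.61e-8 M

La(IO3)3(s) ⇌ La^3+ + 3 IO3^-
Ksp = [La^3+][IO3^-]^3
Let s = moles of La(IO3)3 that dissolve per litre. [La^3+] = s, [IO3^-] = 0.0687 + 3s ≈ 0.0687 (since the IO3^- already present dominates).
Ksp ≈ s × (0.0687)^3
s = 1.61 × 10^-8 M
Check: 3s = 4.8 × 10^-8 ≪ 0.0687, so the approximation is valid.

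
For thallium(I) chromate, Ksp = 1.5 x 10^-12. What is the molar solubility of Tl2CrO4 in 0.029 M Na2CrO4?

s ≈ 3.6 × 10^-6 M

Tl2CrO4(s) ⇌ 2 Tl^+ + CrO4^2-
Ksp = [Tl^+]^2[CrO4^2-]
Let s be the molar solubility in this solution. [Tl^+] = 2s, [CrO4^2-] = 0.029 + s ≈ 0.029 (Ksp is small, so little additional dissolves).
Ksp ≈ (2s)^2 × 0.029
s = 3.6 × 10^-6 M
Check: s = 3.6 x 10^-6 ≪ 0.029, so the approximation is valid.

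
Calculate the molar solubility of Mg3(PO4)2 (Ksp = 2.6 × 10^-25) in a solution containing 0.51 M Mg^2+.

Mg3(PO4)2(s) ⇌ 3 Mg^2+ + 2 PO4^3-
Ksp = [Mg^2+]^3[PO4^3-]^2
If s mol/L dissolves here, [Mg^2+] = 0.51 + 3s ≈ 0.51, [PO4^3-] = 2s (common-ion effect: Mg^2+ is already 0.51 M).
Ksp ≈ (0.51)^3 × (2s)^2
s = 7.0 x 10^-13 M
Check: 3s = 2.1 × 10^-12 ≪ 0.51, so the approximation is valid.

7.0 × 10^-13 M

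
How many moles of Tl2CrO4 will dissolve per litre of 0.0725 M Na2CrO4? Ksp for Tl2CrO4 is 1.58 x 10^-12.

2.33 x 10^-6 M

Tl2CrO4(s) ⇌ 2 Tl^+ + CrO4^2-
Ksp = [Tl^+]^2[CrO4^2-]
If s mol/L dissolves here, [Tl^+] = 2s, [CrO4^2-] = 0.0725 + s ≈ 0.0725 (Ksp is small, so little additional dissolves).
Ksp ≈ (2s)^2 × 0.0725
s = 2.33 × 10^-6 M
Check: s = 2.3 × 10^-6 ≪ 0.0725, so the approximation is valid.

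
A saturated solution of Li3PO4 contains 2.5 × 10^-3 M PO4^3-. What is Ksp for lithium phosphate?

1.1 x 10^-9

Li3PO4(s) ⇌ 3 Li^+ + PO4^3-
Stoichiometry gives [Li^+] = (3/1)[PO4^3-] = 7.50 × 10^-3 M.
Ksp = [Li^+]^3[PO4^3-]
Ksp = (7.50 × 10^-3)^3 × 2.5 x 10^-3 = 1.1 × 10^-9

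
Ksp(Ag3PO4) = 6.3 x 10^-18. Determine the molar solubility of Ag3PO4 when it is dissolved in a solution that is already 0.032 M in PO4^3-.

s ≈ 1.9 x 10^-6 M

Ag3PO4(s) <=> 3 Ag^+ + PO4^3-
Ksp = [Ag^+]^3[PO4^3-]
Let s = moles of Ag3PO4 that dissolve per litre. [Ag^+] = 3s, [PO4^3-] = 0.032 + s ≈ 0.032 (common-ion effect: PO4^3- is already 0.032 M).
Ksp ≈ (3s)^3 × 0.032
s = 1.9 × 10^-6 M
Check: s = 1.9 x 10^-6 ≪ 0.032, so the approximation is valid.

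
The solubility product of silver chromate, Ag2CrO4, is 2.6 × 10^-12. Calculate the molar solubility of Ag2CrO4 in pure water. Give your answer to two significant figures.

Ag2CrO4(s) ⇌ 2 Ag^+ + CrO4^2-
Ksp = [Ag^+]^2[CrO4^2-]
For each mole of Ag2CrO4 that dissolves: [Ag^+] = 2s, [CrO4^2-] = s.
Ksp = (2s)^2s = 4s^3
s^3 = 2.6 × 10^-12 / 4, so s = 8.7 x 10^-5 M

s ≈ 8.7 × 10^-5 M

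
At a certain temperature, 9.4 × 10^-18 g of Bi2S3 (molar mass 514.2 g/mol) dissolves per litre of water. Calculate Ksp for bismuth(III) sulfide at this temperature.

2.2 x 10^-97

Molar solubility s = (9.4 x 10^-18 g/L) / (514.2 g/mol) = 1.83 × 10^-20 M.
Bi2S3(s) ⇌ 2 Bi^3+ + 3 S^2-
With molar solubility s: [Bi^3+] = 2s, [S^2-] = 3s.
Ksp = [Bi^3+]^2[S^2-]^3
Ksp = (2s)^2(3s)^3 = 108s^5
Ksp = 108 × (1.83 × 10^-20)^5 = 2.2 × 10^-97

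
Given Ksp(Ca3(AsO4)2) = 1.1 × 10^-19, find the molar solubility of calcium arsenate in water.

Ca3(AsO4)2(s) ⇌ 3 Ca^2+ + 2 AsO4^3-
Ksp = [Ca^2+]^3[AsO4^3-]^2
With molar solubility s: [Ca^2+] = 3s, [AsO4^3-] = 2s.
Ksp = (3s)^3(2s)^2 = 108s^5
Solving, s = (1.1 × 10^-19/108)^(1/5) = 6.3 × 10^-5 M

s = 6.3 × 10^-5 M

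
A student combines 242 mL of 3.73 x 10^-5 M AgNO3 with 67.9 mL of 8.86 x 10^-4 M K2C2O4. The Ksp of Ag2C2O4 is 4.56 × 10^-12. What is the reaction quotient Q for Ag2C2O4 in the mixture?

Q ≈ 1.65e-13

Total volume = 242 + 67.9 = 309.9 mL.
[Ag^+] = 3.73 x 10^-5 × (242/309.9) = 2.913 × 10^-5 M
[C2O4^2-] = 8.86 × 10^-4 × (67.9/309.9) = 1.941 x 10^-4 M
Ag2C2O4(s) ⇌ 2 Ag^+(aq) + C2O4^2-(aq), so Q = [Ag^+]^2[C2O4^2-]
Q = (2.913 × 10^-5)^2(1.941 × 10^-4) = 1.65 x 10^-13
Q < Ksp, so no precipitate of Ag2C2O4 forms.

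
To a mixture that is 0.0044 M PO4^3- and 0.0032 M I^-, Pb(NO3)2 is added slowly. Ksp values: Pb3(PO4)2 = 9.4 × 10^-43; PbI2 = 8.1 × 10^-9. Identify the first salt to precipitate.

Precipitation of each salt starts when its ion product equals its Ksp.
For Pb3(PO4)2: 9.4 × 10^-43 = (0.0044)^2 × [Pb^2+]^3  ⇒  [Pb^2+] = 3.6 × 10^-13 M.
For PbI2: 8.1 × 10^-9 = (0.0032)^2 × [Pb^2+]  ⇒  [Pb^2+] = 7.9 × 10^-4 M.
The salt with the lower threshold [Pb^2+] precipitates first: Pb3(PO4)2.

Pb3(PO4)2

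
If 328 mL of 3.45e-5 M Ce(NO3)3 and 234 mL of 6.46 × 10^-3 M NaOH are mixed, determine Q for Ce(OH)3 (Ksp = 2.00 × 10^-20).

Total volume = 328 + 234 = 562 mL.
[Ce^3+] = 3.45 × 10^-5 × (328/562) = 2.014 x 10^-5 M
[OH^-] = 6.46 x 10^-3 × (234/562) = 2.690 x 10^-3 M
Ce(OH)3(s) <=> Ce^3+(aq) + 3 OH^-(aq), so Q = [Ce^3+][OH^-]^3
Q = (2.014 × 10^-5)(2.690 × 10^-3)^3 = 3.92 × 10^-13
Q > Ksp, so Ce(OH)3 will precipitate.

3.92e-13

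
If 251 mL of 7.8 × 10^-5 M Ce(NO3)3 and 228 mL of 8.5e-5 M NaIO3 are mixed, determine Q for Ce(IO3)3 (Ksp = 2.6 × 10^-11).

Q = 2.7e-18

Total volume = 251 + 228 = 479 mL.
[Ce^3+] = 7.8 x 10^-5 × (251/479) = 4.09 × 10^-5 M
[IO3^-] = 8.5 × 10^-5 × (228/479) = 4.05 × 10^-5 M
Ce(IO3)3(s) ⇌ Ce^3+(aq) + 3 IO3^-(aq), so Q = [Ce^3+][IO3^-]^3
Q = (4.09 × 10^-5)(4.05 × 10^-5)^3 = 2.7 x 10^-18
Q < Ksp, so no precipitate of Ce(IO3)3 forms.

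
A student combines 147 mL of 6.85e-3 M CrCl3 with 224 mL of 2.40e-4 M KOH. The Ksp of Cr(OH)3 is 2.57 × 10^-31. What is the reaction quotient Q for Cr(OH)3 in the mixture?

Q ≈ 8.26e-15

Total volume = 147 + 224 = 371 mL.
[Cr^3+] = 6.85 × 10^-3 × (147/371) = 2.714 x 10^-3 M
[OH^-] = 2.40 × 10^-4 × (224/371) = 1.449 x 10^-4 M
Cr(OH)3(s) ⇌ Cr^3+ + 3 OH^-, so Q = [Cr^3+][OH^-]^3
Q = (2.714 x 10^-3)(1.449 x 10^-4)^3 = 8.26 × 10^-15
Q > Ksp, so Cr(OH)3 will precipitate.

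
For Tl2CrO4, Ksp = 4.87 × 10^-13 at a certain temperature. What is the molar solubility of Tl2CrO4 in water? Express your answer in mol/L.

Tl2CrO4(s) ⇌ 2 Tl^+(aq) + CrO4^2-(aq)
Ksp = [Tl^+]^2[CrO4^2-]
With molar solubility s: [Tl^+] = 2s, [CrO4^2-] = s.
Substituting: Ksp = (2s)^2s = 4s^3
Solving, s = (4.87 × 10^-13/4)^(1/3) = 4.96 x 10^-5 M

s = 4.96e-5 M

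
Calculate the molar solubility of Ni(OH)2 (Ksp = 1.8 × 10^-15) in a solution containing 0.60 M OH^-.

s ≈ 5.0 × 10^-15 M

Ni(OH)2(s) ⇌ Ni^2+ + 2 OH^-
Ksp = [Ni^2+][OH^-]^2
Let s be the molar solubility in this solution. [Ni^2+] = s, [OH^-] = 0.60 + 2s ≈ 0.60 (common-ion effect: OH^- is already 0.60 M).
Ksp ≈ s × (0.60)^2
s = 5.0 x 10^-15 M
Check: 2s = 1.0 × 10^-14 ≪ 0.60, so the approximation is valid.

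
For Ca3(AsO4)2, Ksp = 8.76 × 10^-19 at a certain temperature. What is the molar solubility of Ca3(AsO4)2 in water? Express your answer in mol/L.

Ca3(AsO4)2(s) <=> 3 Ca^2+ + 2 AsO4^3-
Ksp = [Ca^2+]^3[AsO4^3-]^2
With molar solubility s: [Ca^2+] = 3s, [AsO4^3-] = 2s.
Ksp = (3s)^3(2s)^2 = 108s^5
s^5 = 8.76 × 10^-19 / 108, so s = 9.59 × 10^-5 M

s ≈ 9.59e-5 M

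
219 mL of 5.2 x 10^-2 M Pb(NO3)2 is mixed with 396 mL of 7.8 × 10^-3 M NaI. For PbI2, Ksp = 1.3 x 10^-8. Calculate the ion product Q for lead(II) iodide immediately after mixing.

Total volume = 219 + 396 = 615 mL.
[Pb^2+] = 5.2 x 10^-2 × (219/615) = 1.85 × 10^-2 M
[I^-] = 7.8 × 10^-3 × (396/615) = 5.02 × 10^-3 M
PbI2(s) ⇌ Pb^2+(aq) + 2 I^-(aq), so Q = [Pb^2+][I^-]^2
Q = (1.85 × 10^-2)(5.02 × 10^-3)^2 = 4.7 x 10^-7
Q > Ksp, so PbI2 will precipitate.

Q = 4.7 x 10^-7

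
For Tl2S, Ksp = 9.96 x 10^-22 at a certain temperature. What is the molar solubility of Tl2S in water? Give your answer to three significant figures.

s ≈ 6.29e-8 M

Tl2S(s) ⇌ 2 Tl^+ + S^2-
Ksp = [Tl^+]^2[S^2-]
For each mole of Tl2S that dissolves: [Tl^+] = 2s, [S^2-] = s.
So Ksp = (2s)^2 × s = 4s^3
s^3 = 9.96 x 10^-22 / 4, so s = 6.29 x 10^-8 M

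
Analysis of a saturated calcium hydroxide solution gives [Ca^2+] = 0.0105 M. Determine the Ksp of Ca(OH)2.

Ksp ≈ 4.63e-6

Ca(OH)2(s) ⇌ Ca^2+ + 2 OH^-
Stoichiometry gives [OH^-] = (2/1)[Ca^2+] = 2.100 x 10^-2 M.
Ksp = [Ca^2+][OH^-]^2
Ksp = 1.05 x 10^-2 × (2.100 x 10^-2)^2 = 4.63 × 10^-6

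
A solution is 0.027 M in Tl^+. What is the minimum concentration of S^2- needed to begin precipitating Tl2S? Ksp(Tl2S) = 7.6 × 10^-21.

Tl2S(s) ⇌ 2 Tl^+(aq) + S^2-(aq)
Ksp = [Tl^+]^2[S^2-]
Precipitation begins when Q = Ksp. With [Tl^+] = 0.027 M:
7.6 × 10^-21 = (0.027)^2 × [S^2-]
[S^2-] = (7.6 × 10^-21 / 7.29 × 10^-4) = 1.0 × 10^-17 M

[S^2-] = 1.0 × 10^-17 M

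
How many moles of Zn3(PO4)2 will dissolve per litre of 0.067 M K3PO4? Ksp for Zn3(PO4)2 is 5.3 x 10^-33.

Zn3(PO4)2(s) ⇌ 3 Zn^2+ + 2 PO4^3-
Ksp = [Zn^2+]^3[PO4^3-]^2
Let s = moles of Zn3(PO4)2 that dissolve per litre. [Zn^2+] = 3s, [PO4^3-] = 0.067 + 2s ≈ 0.067 (common-ion effect: PO4^3- is already 0.067 M).
Ksp ≈ (3s)^3 × (0.067)^2
s = 3.5 × 10^-11 M
Check: 2s = 7.0 x 10^-11 ≪ 0.067, so the approximation is valid.

3.5 x 10^-11 M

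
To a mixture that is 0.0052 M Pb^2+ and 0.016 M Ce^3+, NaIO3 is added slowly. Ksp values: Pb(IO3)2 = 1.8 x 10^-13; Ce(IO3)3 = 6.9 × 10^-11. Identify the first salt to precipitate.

Pb(IO3)2

Each salt begins to precipitate when Q = Ksp, i.e. when [IO3^-] reaches its threshold.
For Pb(IO3)2: 1.8 x 10^-13 = 0.0052 × [IO3^-]^2  ⇒  [IO3^-] = 5.9 x 10^-6 M.
For Ce(IO3)3: 6.9 × 10^-11 = 0.016 × [IO3^-]^3  ⇒  [IO3^-] = 1.6 × 10^-3 M.
The salt with the lower threshold [IO3^-] precipitates first: Pb(IO3)2.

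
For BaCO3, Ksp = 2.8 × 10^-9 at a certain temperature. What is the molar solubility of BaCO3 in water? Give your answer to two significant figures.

BaCO3(s) ⇌ Ba^2+(aq) + CO3^2-(aq)
Ksp = [Ba^2+][CO3^2-]
For each mole of BaCO3 that dissolves: [Ba^2+] = s, [CO3^2-] = s.
Ksp = s × s = s^2
s = √(2.8 × 10^-9) = 5.3 x 10^-5 M

s ≈ 5.3e-5 M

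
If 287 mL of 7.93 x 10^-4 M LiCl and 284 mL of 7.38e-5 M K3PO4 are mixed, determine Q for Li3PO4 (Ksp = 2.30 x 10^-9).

Total volume = 287 + 284 = 571 mL.
[Li^+] = 7.93 x 10^-4 × (287/571) = 3.986 × 10^-4 M
[PO4^3-] = 7.38 × 10^-5 × (284/571) = 3.671 × 10^-5 M
Li3PO4(s) ⇌ 3 Li^+(aq) + PO4^3-(aq), so Q = [Li^+]^3[PO4^3-]
Q = (3.986 x 10^-4)^3(3.671 × 10^-5) = 2.32 x 10^-15
Q < Ksp, so no precipitate of Li3PO4 forms.

Q = 2.32 × 10^-15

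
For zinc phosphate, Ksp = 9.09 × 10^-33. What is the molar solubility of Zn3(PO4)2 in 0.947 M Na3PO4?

Zn3(PO4)2(s) ⇌ 3 Zn^2+ + 2 PO4^3-
Ksp = [Zn^2+]^3[PO4^3-]^2
If s mol/L dissolves here, [Zn^2+] = 3s, [PO4^3-] = 0.947 + 2s ≈ 0.947 (common-ion effect: PO4^3- is already 0.947 M).
Ksp ≈ (3s)^3 × (0.947)^2
s = 7.21 × 10^-12 M
Check: 2s = 1.4 x 10^-11 ≪ 0.947, so the approximation is valid.

s = 7.21 × 10^-12 M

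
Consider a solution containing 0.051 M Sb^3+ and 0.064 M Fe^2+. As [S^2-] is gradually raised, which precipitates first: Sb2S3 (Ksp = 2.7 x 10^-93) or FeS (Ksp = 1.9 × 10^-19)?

Precipitation of each salt starts when its ion product equals its Ksp.
For Sb2S3: 2.7 x 10^-93 = (0.051)^2 × [S^2-]^3  ⇒  [S^2-] = 1.0 × 10^-30 M.
For FeS: 1.9 × 10^-19 = 0.064 × [S^2-]  ⇒  [S^2-] = 3.0 x 10^-18 M.
The salt with the lower threshold [S^2-] precipitates first: Sb2S3.

Sb2S3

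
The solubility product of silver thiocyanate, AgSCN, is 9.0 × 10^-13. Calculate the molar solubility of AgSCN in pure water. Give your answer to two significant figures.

s = 9.5e-7 M

AgSCN(s) <=> Ag^+ + SCN^-
Ksp = [Ag^+][SCN^-]
Let s = molar solubility. Then [Ag^+] = s and [SCN^-] = s.
Ksp = s^2
s = (9.0 × 10^-13)^(1/2) = 9.5 × 10^-7 M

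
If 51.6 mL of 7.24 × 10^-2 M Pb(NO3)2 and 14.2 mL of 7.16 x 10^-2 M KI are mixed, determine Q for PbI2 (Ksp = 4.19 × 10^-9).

Total volume = 51.6 + 14.2 = 65.8 mL.
[Pb^2+] = 7.24 × 10^-2 × (51.6/65.8) = 5.678 x 10^-2 M
[I^-] = 7.16 × 10^-2 × (14.2/65.8) = 1.545 × 10^-2 M
PbI2(s) ⇌ Pb^2+(aq) + 2 I^-(aq), so Q = [Pb^2+][I^-]^2
Q = (5.678 x 10^-2)(1.545 × 10^-2)^2 = 1.36 × 10^-5
Q > Ksp, so PbI2 will precipitate.

Q ≈ 1.36e-5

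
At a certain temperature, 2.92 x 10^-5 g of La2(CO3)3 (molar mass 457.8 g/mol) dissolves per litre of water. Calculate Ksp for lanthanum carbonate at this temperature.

Ksp ≈ 1.14 × 10^-34

Molar solubility s = (2.92 x 10^-5 g/L) / (457.8 g/mol) = 6.378 × 10^-8 M.
La2(CO3)3(s) ⇌ 2 La^3+(aq) + 3 CO3^2-(aq)
With molar solubility s: [La^3+] = 2s, [CO3^2-] = 3s.
Ksp = [La^3+]^2[CO3^2-]^3
Substituting: Ksp = (2s)^2(3s)^3 = 108s^5
Ksp = 108 × (6.378 x 10^-8)^5 = 1.14 × 10^-34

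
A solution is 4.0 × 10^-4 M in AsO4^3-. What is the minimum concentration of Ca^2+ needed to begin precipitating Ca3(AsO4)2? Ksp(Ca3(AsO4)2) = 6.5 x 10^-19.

Ca3(AsO4)2(s) ⇌ 3 Ca^2+ + 2 AsO4^3-
Ksp = [Ca^2+]^3[AsO4^3-]^2
Precipitation begins when Q = Ksp. With [AsO4^3-] = 4.0 × 10^-4 M:
6.5 x 10^-19 = (4.0 × 10^-4)^2 × [Ca^2+]^3
[Ca^2+] = (6.5 x 10^-19 / 1.60 × 10^-7)^(1/3) = 1.6 × 10^-4 M

[Ca^2+] ≈ 1.6e-4 M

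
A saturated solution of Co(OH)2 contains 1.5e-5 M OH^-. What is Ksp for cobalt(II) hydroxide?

1.7e-15

Co(OH)2(s) <=> Co^2+(aq) + 2 OH^-(aq)
Stoichiometry gives [Co^2+] = (1/2)[OH^-] = 7.50 × 10^-6 M.
Ksp = [Co^2+][OH^-]^2
Ksp = 7.50 × 10^-6 × (1.5 × 10^-5)^2 = 1.7 x 10^-15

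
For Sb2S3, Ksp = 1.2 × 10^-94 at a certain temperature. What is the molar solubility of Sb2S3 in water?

Sb2S3(s) <=> 2 Sb^3+(aq) + 3 S^2-(aq)
Ksp = [Sb^3+]^2[S^2-]^3
If s mol/L of Sb2S3 dissolves, [Sb^3+] = 2s and [S^2-] = 3s.
Substituting: Ksp = (2s)^2(3s)^3 = 108s^5
s = (1.2 × 10^-94 / 108)^(1/5) = 6.4 x 10^-20 M

s = 6.4 × 10^-20 M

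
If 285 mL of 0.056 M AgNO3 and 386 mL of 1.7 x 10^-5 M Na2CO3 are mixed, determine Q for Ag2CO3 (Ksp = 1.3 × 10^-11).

5.5e-9

Total volume = 285 + 386 = 671 mL.
[Ag^+] = 5.6 × 10^-2 × (285/671) = 2.38 x 10^-2 M
[CO3^2-] = 1.7 × 10^-5 × (386/671) = 9.78 × 10^-6 M
Ag2CO3(s) ⇌ 2 Ag^+(aq) + CO3^2-(aq), so Q = [Ag^+]^2[CO3^2-]
Q = (2.38 x 10^-2)^2(9.78 x 10^-6) = 5.5 x 10^-9
Q > Ksp, so Ag2CO3 will precipitate.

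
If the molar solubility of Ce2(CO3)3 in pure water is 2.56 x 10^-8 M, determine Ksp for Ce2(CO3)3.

Ce2(CO3)3(s) ⇌ 2 Ce^3+ + 3 CO3^2-
With molar solubility s: [Ce^3+] = 2s, [CO3^2-] = 3s.
Ksp = [Ce^3+]^2[CO3^2-]^3
Substituting: Ksp = (2s)^2(3s)^3 = 108s^5
With s = 2.56 × 10^-8: Ksp = 1.19 × 10^-36

Ksp = 1.19 × 10^-36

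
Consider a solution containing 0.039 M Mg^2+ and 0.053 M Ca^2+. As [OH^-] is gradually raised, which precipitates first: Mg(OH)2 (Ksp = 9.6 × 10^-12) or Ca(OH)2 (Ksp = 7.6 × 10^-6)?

Each salt begins to precipitate when Q = Ksp, i.e. when [OH^-] reaches its threshold.
For Mg(OH)2: 9.6 × 10^-12 = 0.039 × [OH^-]^2  ⇒  [OH^-] = 1.6 x 10^-5 M.
For Ca(OH)2: 7.6 × 10^-6 = 0.053 × [OH^-]^2  ⇒  [OH^-] = 1.2 × 10^-2 M.
The salt with the lower threshold [OH^-] precipitates first: Mg(OH)2.

Mg(OH)2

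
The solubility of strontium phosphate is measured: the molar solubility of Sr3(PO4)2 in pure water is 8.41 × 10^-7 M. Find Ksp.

Sr3(PO4)2(s) ⇌ 3 Sr^2+(aq) + 2 PO4^3-(aq)
With molar solubility s: [Sr^2+] = 3s, [PO4^3-] = 2s.
Ksp = [Sr^2+]^3[PO4^3-]^2
So Ksp = (3s)^3 × (2s)^2 = 108s^5
Ksp = 108 × (8.41 x 10^-7)^5 = 4.54 x 10^-29

Ksp ≈ 4.54 × 10^-29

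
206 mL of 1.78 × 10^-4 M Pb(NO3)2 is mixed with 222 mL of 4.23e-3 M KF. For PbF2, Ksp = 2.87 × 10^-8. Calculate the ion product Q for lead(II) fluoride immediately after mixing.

Total volume = 206 + 222 = 428 mL.
[Pb^2+] = 1.78 × 10^-4 × (206/428) = 8.567 × 10^-5 M
[F^-] = 4.23 × 10^-3 × (222/428) = 2.194 x 10^-3 M
PbF2(s) ⇌ Pb^2+(aq) + 2 F^-(aq), so Q = [Pb^2+][F^-]^2
Q = (8.567 × 10^-5)(2.194 × 10^-3)^2 = 4.12 × 10^-10
Q < Ksp, so no precipitate of PbF2 forms.

Q = 4.12 × 10^-10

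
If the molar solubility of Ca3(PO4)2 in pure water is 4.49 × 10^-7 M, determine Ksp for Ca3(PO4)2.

Ca3(PO4)2(s) ⇌ 3 Ca^2+(aq) + 2 PO4^3-(aq)
Let s = molar solubility. Then [Ca^2+] = 3s and [PO4^3-] = 2s.
Ksp = [Ca^2+]^3[PO4^3-]^2
Substituting: Ksp = (3s)^3(2s)^2 = 108s^5
Ksp = 108 × (4.49 × 10^-7)^5 = 1.97 x 10^-30

Ksp = 1.97 × 10^-30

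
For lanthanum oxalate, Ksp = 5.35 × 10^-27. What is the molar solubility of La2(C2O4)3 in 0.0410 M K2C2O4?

La2(C2O4)3(s) ⇌ 2 La^3+ + 3 C2O4^2-
Ksp = [La^3+]^2[C2O4^2-]^3
If s mol/L dissolves here, [La^3+] = 2s, [C2O4^2-] = 0.0410 + 3s ≈ 0.0410 (Ksp is small, so little additional dissolves).
Ksp ≈ (2s)^2 × (0.0410)^3
s = 4.41 × 10^-12 M
Check: 3s = 1.3 × 10^-11 ≪ 0.0410, so the approximation is valid.

s ≈ 4.41 × 10^-12 M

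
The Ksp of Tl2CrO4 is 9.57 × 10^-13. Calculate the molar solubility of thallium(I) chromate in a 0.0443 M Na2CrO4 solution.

Tl2CrO4(s) ⇌ 2 Tl^+ + CrO4^2-
Ksp = [Tl^+]^2[CrO4^2-]
If s mol/L dissolves here, [Tl^+] = 2s, [CrO4^2-] = 0.0443 + s ≈ 0.0443 (Ksp is small, so little additional dissolves).
Ksp ≈ (2s)^2 × 0.0443
s = 2.32 × 10^-6 M
Check: s = 2.3 x 10^-6 ≪ 0.0443, so the approximation is valid.

s = 2.32 × 10^-6 M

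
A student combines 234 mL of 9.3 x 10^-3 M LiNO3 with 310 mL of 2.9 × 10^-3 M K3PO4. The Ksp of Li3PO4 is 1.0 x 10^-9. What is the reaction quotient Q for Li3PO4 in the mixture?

Total volume = 234 + 310 = 544 mL.
[Li^+] = 9.3 x 10^-3 × (234/544) = 4.00 × 10^-3 M
[PO4^3-] = 2.9 x 10^-3 × (310/544) = 1.65 x 10^-3 M
Li3PO4(s) <=> 3 Li^+(aq) + PO4^3-(aq), so Q = [Li^+]^3[PO4^3-]
Q = (4.00 × 10^-3)^3(1.65 × 10^-3) = 1.1 × 10^-10
Q < Ksp, so no precipitate of Li3PO4 forms.

Q = 1.1 × 10^-10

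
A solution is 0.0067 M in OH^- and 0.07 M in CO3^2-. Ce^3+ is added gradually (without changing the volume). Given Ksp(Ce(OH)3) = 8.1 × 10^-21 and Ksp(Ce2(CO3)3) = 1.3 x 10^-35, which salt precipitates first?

Ce2(CO3)3

Precipitation of each salt starts when its ion product equals its Ksp.
For Ce(OH)3: 8.1 × 10^-21 = (0.0067)^3 × [Ce^3+]  ⇒  [Ce^3+] = 2.7 × 10^-14 M.
For Ce2(CO3)3: 1.3 x 10^-35 = (0.07)^3 × [Ce^3+]^2  ⇒  [Ce^3+] = 1.9 × 10^-16 M.
The salt with the lower threshold [Ce^3+] precipitates first: Ce2(CO3)3.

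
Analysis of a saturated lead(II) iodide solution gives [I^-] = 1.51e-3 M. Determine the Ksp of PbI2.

Ksp ≈ 1.72 x 10^-9

PbI2(s) <=> Pb^2+(aq) + 2 I^-(aq)
Stoichiometry gives [Pb^2+] = (1/2)[I^-] = 7.550 x 10^-4 M.
Ksp = [Pb^2+][I^-]^2
Ksp = 7.550 × 10^-4 × (1.51 × 10^-3)^2 = 1.72 × 10^-9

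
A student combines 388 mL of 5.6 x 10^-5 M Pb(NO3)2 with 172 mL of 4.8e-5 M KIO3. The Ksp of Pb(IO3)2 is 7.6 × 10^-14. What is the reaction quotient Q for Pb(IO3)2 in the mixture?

Total volume = 388 + 172 = 560 mL.
[Pb^2+] = 5.6 × 10^-5 × (388/560) = 3.88 × 10^-5 M
[IO3^-] = 4.8 x 10^-5 × (172/560) = 1.47 x 10^-5 M
Pb(IO3)2(s) ⇌ Pb^2+(aq) + 2 IO3^-(aq), so Q = [Pb^2+][IO3^-]^2
Q = (3.88 x 10^-5)(1.47 × 10^-5)^2 = 8.4 × 10^-15
Q < Ksp, so no precipitate of Pb(IO3)2 forms.

Q = 8.4e-15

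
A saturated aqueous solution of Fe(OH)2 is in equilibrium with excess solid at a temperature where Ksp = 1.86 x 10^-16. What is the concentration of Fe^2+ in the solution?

Fe(OH)2(s) <=> Fe^2+ + 2 OH^-
Ksp = [Fe^2+][OH^-]^2
For each mole of Fe(OH)2 that dissolves: [Fe^2+] = s, [OH^-] = 2s.
Substituting: Ksp = s(2s)^2 = 4s^3
s^3 = 1.86 x 10^-16 / 4, so s = 3.596 x 10^-6 M
[Fe^2+] = s = 3.60 x 10^-6 M

[Fe^2+] ≈ 3.60e-6 M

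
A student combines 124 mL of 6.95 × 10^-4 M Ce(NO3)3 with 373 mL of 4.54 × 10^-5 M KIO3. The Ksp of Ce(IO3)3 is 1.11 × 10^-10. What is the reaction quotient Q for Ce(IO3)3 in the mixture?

Q = 6.86 × 10^-18

Total volume = 124 + 373 = 497 mL.
[Ce^3+] = 6.95 × 10^-4 × (124/497) = 1.734 × 10^-4 M
[IO3^-] = 4.54 x 10^-5 × (373/497) = 3.407 × 10^-5 M
Ce(IO3)3(s) ⇌ Ce^3+ + 3 IO3^-, so Q = [Ce^3+][IO3^-]^3
Q = (1.734 × 10^-4)(3.407 × 10^-5)^3 = 6.86 × 10^-18
Q < Ksp, so no precipitate of Ce(IO3)3 forms.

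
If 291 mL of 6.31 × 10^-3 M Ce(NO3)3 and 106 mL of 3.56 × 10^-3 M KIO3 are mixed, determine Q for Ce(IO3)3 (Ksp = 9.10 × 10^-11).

Total volume = 291 + 106 = 397 mL.
[Ce^3+] = 6.31 × 10^-3 × (291/397) = 4.625 × 10^-3 M
[IO3^-] = 3.56 × 10^-3 × (106/397) = 9.505 × 10^-4 M
Ce(IO3)3(s) ⇌ Ce^3+ + 3 IO3^-, so Q = [Ce^3+][IO3^-]^3
Q = (4.625 × 10^-3)(9.505 × 10^-4)^3 = 3.97 × 10^-12
Q < Ksp, so no precipitate of Ce(IO3)3 forms.

Q ≈ 3.97 x 10^-12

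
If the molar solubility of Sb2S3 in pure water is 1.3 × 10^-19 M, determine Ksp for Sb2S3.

Sb2S3(s) <=> 2 Sb^3+ + 3 S^2-
With molar solubility s: [Sb^3+] = 2s, [S^2-] = 3s.
Ksp = [Sb^3+]^2[S^2-]^3
Ksp = (2s)^2(3s)^3 = 108s^5
Ksp = 108 × (1.3 × 10^-19)^5 = 4.0 x 10^-93

Ksp ≈ 4.0 × 10^-93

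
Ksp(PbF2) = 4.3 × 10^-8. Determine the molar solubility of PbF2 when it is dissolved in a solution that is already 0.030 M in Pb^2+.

6.0 × 10^-4 M

PbF2(s) ⇌ Pb^2+ + 2 F^-
Ksp = [Pb^2+][F^-]^2
Let s be the molar solubility in this solution. [Pb^2+] = 0.030 + s ≈ 0.030, [F^-] = 2s (common-ion effect: Pb^2+ is already 0.030 M).
Ksp ≈ 0.030 × (2s)^2
s = 6.0 x 10^-4 M
Check: s = 6.0 × 10^-4 ≪ 0.030, so the approximation is valid.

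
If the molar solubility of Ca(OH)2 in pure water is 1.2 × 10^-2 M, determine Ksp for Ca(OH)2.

Ca(OH)2(s) ⇌ Ca^2+(aq) + 2 OH^-(aq)
For each mole of Ca(OH)2 that dissolves: [Ca^2+] = s, [OH^-] = 2s.
Ksp = [Ca^2+][OH^-]^2
Substituting: Ksp = s(2s)^2 = 4s^3
With s = 1.2 × 10^-2: Ksp = 6.9 × 10^-6

6.9e-6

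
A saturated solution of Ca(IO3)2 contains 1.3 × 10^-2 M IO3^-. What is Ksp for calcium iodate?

Ca(IO3)2(s) <=> Ca^2+(aq) + 2 IO3^-(aq)
Stoichiometry gives [Ca^2+] = (1/2)[IO3^-] = 6.50 x 10^-3 M.
Ksp = [Ca^2+][IO3^-]^2
Ksp = 6.50 × 10^-3 × (1.3 x 10^-2)^2 = 1.1 × 10^-6

Ksp = 1.1 x 10^-6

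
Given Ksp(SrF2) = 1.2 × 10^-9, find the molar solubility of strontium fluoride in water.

6.7e-4 M

SrF2(s) <=> Sr^2+(aq) + 2 F^-(aq)
Ksp = [Sr^2+][F^-]^2
With molar solubility s: [Sr^2+] = s, [F^-] = 2s.
Substituting: Ksp = s(2s)^2 = 4s^3
Solving, s = (1.2 × 10^-9/4)^(1/3) = 6.7 × 10^-4 M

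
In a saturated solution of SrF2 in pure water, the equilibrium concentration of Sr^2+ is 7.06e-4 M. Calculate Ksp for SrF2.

SrF2(s) ⇌ Sr^2+(aq) + 2 F^-(aq)
Stoichiometry gives [F^-] = (2/1)[Sr^2+] = 1.412 x 10^-3 M.
Ksp = [Sr^2+][F^-]^2
Ksp = 7.06 × 10^-4 × (1.412 x 10^-3)^2 = 1.41 × 10^-9

Ksp ≈ 1.41 × 10^-9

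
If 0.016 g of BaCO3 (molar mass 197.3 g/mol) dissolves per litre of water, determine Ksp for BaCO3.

6.6 x 10^-9

Molar solubility s = (1.6 x 10^-2 g/L) / (197.3 g/mol) = 8.11 x 10^-5 M.
BaCO3(s) <=> Ba^2+ + CO3^2-
With molar solubility s: [Ba^2+] = s, [CO3^2-] = s.
Ksp = [Ba^2+][CO3^2-]
Ksp = s^2
With s = 8.11 × 10^-5: Ksp = 6.6 x 10^-9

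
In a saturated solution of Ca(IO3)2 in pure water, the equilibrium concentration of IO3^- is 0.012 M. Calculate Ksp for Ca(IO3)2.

Ca(IO3)2(s) ⇌ Ca^2+(aq) + 2 IO3^-(aq)
Stoichiometry gives [Ca^2+] = (1/2)[IO3^-] = 6.00 × 10^-3 M.
Ksp = [Ca^2+][IO3^-]^2
Ksp = 6.00 × 10^-3 × (1.2 x 10^-2)^2 = 8.6 × 10^-7

Ksp = 8.6 x 10^-7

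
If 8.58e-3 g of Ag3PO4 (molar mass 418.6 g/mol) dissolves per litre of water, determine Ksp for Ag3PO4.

4.77 × 10^-18

Molar solubility s = (8.58 × 10^-3 g/L) / (418.6 g/mol) = 2.050 × 10^-5 M.
Ag3PO4(s) <=> 3 Ag^+ + PO4^3-
With molar solubility s: [Ag^+] = 3s, [PO4^3-] = s.
Ksp = [Ag^+]^3[PO4^3-]
Substituting: Ksp = (3s)^3s = 27s^4
With s = 2.050 × 10^-5: Ksp = 4.77 × 10^-18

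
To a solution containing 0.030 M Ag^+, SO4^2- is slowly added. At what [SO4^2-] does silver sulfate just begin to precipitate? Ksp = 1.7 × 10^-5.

[SO4^2-] = 1.9e-2 M

Ag2SO4(s) ⇌ 2 Ag^+ + SO4^2-
Ksp = [Ag^+]^2[SO4^2-]
Precipitation begins when Q = Ksp. With [Ag^+] = 0.030 M:
1.7 × 10^-5 = (0.030)^2 × [SO4^2-]
[SO4^2-] = (1.7 × 10^-5 / 9.00 × 10^-4) = 1.9 x 10^-2 M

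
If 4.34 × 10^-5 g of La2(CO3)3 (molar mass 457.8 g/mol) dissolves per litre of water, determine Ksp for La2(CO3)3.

8.27 x 10^-34

Molar solubility s = (4.34 x 10^-5 g/L) / (457.8 g/mol) = 9.480 x 10^-8 M.
La2(CO3)3(s) ⇌ 2 La^3+ + 3 CO3^2-
If s mol/L of La2(CO3)3 dissolves, [La^3+] = 2s and [CO3^2-] = 3s.
Ksp = [La^3+]^2[CO3^2-]^3
Substituting: Ksp = (2s)^2(3s)^3 = 108s^5
Ksp = 108 × (9.480 × 10^-8)^5 = 8.27 × 10^-34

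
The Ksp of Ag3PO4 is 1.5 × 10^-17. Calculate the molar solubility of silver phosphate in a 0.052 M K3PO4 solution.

Ag3PO4(s) ⇌ 3 Ag^+(aq) + PO4^3-(aq)
Ksp = [Ag^+]^3[PO4^3-]
Let s = moles of Ag3PO4 that dissolve per litre. [Ag^+] = 3s, [PO4^3-] = 0.052 + s ≈ 0.052 (common-ion effect: PO4^3- is already 0.052 M).
Ksp ≈ (3s)^3 × 0.052
s = 2.2 x 10^-6 M
Check: s = 2.2 × 10^-6 ≪ 0.052, so the approximation is valid.

s ≈ 2.2e-6 M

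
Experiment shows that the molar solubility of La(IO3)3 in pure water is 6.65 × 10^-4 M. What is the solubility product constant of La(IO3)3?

La(IO3)3(s) <=> La^3+ + 3 IO3^-
If s mol/L of La(IO3)3 dissolves, [La^3+] = s and [IO3^-] = 3s.
Ksp = [La^3+][IO3^-]^3
Ksp = s(3s)^3 = 27s^4
Ksp = 27 × (6.65 x 10^-4)^4 = 5.28 x 10^-12

Ksp ≈ 5.28e-12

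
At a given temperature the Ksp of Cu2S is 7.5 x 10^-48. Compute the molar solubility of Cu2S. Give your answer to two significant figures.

Cu2S(s) ⇌ 2 Cu^+(aq) + S^2-(aq)
Ksp = [Cu^+]^2[S^2-]
For each mole of Cu2S that dissolves: [Cu^+] = 2s, [S^2-] = s.
Ksp = (2s)^2s = 4s^3
Solving, s = (7.5 x 10^-48/4)^(1/3) = 1.2 × 10^-16 M

s = 1.2e-16 M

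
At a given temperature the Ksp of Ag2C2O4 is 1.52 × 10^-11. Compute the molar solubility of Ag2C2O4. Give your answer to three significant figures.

Ag2C2O4(s) <=> 2 Ag^+(aq) + C2O4^2-(aq)
Ksp = [Ag^+]^2[C2O4^2-]
Let s = molar solubility. Then [Ag^+] = 2s and [C2O4^2-] = s.
Ksp = (2s)^2s = 4s^3
Solving, s = (1.52 × 10^-11/4)^(1/3) = 1.56 x 10^-4 M

s ≈ 1.56 x 10^-4 M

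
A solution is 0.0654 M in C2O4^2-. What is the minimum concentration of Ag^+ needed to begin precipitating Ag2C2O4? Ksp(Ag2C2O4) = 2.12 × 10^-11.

Ag2C2O4(s) ⇌ 2 Ag^+ + C2O4^2-
Ksp = [Ag^+]^2[C2O4^2-]
Precipitation begins when Q = Ksp. With [C2O4^2-] = 0.0654 M:
2.12 × 10^-11 = (0.0654) × [Ag^+]^2
[Ag^+] = (2.12 × 10^-11 / 6.54 x 10^-2)^(1/2) = 1.80 × 10^-5 M

[Ag^+] = 1.80e-5 M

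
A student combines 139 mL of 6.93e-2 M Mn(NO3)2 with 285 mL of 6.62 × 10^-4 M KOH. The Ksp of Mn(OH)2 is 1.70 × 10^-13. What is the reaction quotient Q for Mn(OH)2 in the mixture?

Q ≈ 4.50e-9

Total volume = 139 + 285 = 424 mL.
[Mn^2+] = 6.93 x 10^-2 × (139/424) = 2.272 × 10^-2 M
[OH^-] = 6.62 × 10^-4 × (285/424) = 4.450 x 10^-4 M
Mn(OH)2(s) <=> Mn^2+(aq) + 2 OH^-(aq), so Q = [Mn^2+][OH^-]^2
Q = (2.272 × 10^-2)(4.450 x 10^-4)^2 = 4.50 × 10^-9
Q > Ksp, so Mn(OH)2 will precipitate.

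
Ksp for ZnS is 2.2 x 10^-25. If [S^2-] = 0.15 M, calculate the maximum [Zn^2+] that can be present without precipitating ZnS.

ZnS(s) <=> Zn^2+(aq) + S^2-(aq)
Ksp = [Zn^2+][S^2-]
Precipitation begins when Q = Ksp. With [S^2-] = 0.15 M:
2.2 x 10^-25 = (0.15) × [Zn^2+]
[Zn^2+] = (2.2 x 10^-25 / 1.5 × 10^-1) = 1.5 × 10^-24 M

1.5e-24 M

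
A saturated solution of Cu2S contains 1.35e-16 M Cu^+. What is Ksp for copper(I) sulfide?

Ksp ≈ 1.23 × 10^-48

Cu2S(s) ⇌ 2 Cu^+ + S^2-
Stoichiometry gives [S^2-] = (1/2)[Cu^+] = 6.750 × 10^-17 M.
Ksp = [Cu^+]^2[S^2-]
Ksp = (1.35 × 10^-16)^2 × 6.750 × 10^-17 = 1.23 × 10^-48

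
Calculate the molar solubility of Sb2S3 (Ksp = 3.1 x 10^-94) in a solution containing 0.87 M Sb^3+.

2.5 × 10^-32 M

Sb2S3(s) ⇌ 2 Sb^3+ + 3 S^2-
Ksp = [Sb^3+]^2[S^2-]^3
If s mol/L dissolves here, [Sb^3+] = 0.87 + 2s ≈ 0.87, [S^2-] = 3s (common-ion effect: Sb^3+ is already 0.87 M).
Ksp ≈ (0.87)^2 × (3s)^3
s = 2.5 × 10^-32 M
Check: 2s = 5.0 × 10^-32 ≪ 0.87, so the approximation is valid.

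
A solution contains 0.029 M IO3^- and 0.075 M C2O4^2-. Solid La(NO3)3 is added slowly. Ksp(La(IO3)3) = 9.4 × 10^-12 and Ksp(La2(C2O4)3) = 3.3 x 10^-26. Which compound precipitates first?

La2(C2O4)3

Each salt begins to precipitate when Q = Ksp, i.e. when [La^3+] reaches its threshold.
For La(IO3)3: 9.4 × 10^-12 = (0.029)^3 × [La^3+]  ⇒  [La^3+] = 3.9 x 10^-7 M.
For La2(C2O4)3: 3.3 x 10^-26 = (0.075)^3 × [La^3+]^2  ⇒  [La^3+] = 8.8 × 10^-12 M.
The salt with the lower threshold [La^3+] precipitates first: La2(C2O4)3.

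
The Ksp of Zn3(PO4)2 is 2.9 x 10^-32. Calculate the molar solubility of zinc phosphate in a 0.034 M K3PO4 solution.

9.8e-11 M

Zn3(PO4)2(s) ⇌ 3 Zn^2+(aq) + 2 PO4^3-(aq)
Ksp = [Zn^2+]^3[PO4^3-]^2
Let s be the molar solubility in this solution. [Zn^2+] = 3s, [PO4^3-] = 0.034 + 2s ≈ 0.034 (since PO4^3- from K3PO4 dominates).
Ksp ≈ (3s)^3 × (0.034)^2
s = 9.8 × 10^-11 M
Check: 2s = 2.0 × 10^-10 ≪ 0.034, so the approximation is valid.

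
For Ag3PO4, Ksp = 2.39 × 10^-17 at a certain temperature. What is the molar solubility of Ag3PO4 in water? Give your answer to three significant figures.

s ≈ 3.07 × 10^-5 M

Ag3PO4(s) ⇌ 3 Ag^+(aq) + PO4^3-(aq)
Ksp = [Ag^+]^3[PO4^3-]
For each mole of Ag3PO4 that dissolves: [Ag^+] = 3s, [PO4^3-] = s.
So Ksp = (3s)^3 × s = 27s^4
s = (2.39 × 10^-17 / 27)^(1/4) = 3.07 × 10^-5 M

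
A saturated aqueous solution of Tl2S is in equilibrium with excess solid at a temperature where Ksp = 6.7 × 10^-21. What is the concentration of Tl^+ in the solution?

Tl2S(s) ⇌ 2 Tl^+ + S^2-
Ksp = [Tl^+]^2[S^2-]
With molar solubility s: [Tl^+] = 2s, [S^2-] = s.
So Ksp = (2s)^2 × s = 4s^3
s^3 = 6.7 × 10^-21 / 4, so s = 1.19 × 10^-7 M
[Tl^+] = 2s = 2.4 × 10^-7 M

[Tl^+] ≈ 2.4 × 10^-7 M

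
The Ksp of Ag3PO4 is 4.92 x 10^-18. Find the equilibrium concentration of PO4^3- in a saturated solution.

Ag3PO4(s) <=> 3 Ag^+(aq) + PO4^3-(aq)
Ksp = [Ag^+]^3[PO4^3-]
Let s = molar solubility. Then [Ag^+] = 3s and [PO4^3-] = s.
Substituting: Ksp = (3s)^3s = 27s^4
s = (4.92 x 10^-18 / 27)^(1/4) = 2.066 × 10^-5 M
[PO4^3-] = s = 2.07 × 10^-5 M

[PO4^3-] ≈ 2.07e-5 M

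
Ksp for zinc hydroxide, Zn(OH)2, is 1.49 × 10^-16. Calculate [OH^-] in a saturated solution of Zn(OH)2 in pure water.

6.68 x 10^-6 M

Zn(OH)2(s) ⇌ Zn^2+(aq) + 2 OH^-(aq)
Ksp = [Zn^2+][OH^-]^2
Let s = molar solubility. Then [Zn^2+] = s and [OH^-] = 2s.
Ksp = s(2s)^2 = 4s^3
Solving, s = (1.49 × 10^-16/4)^(1/3) = 3.340 × 10^-6 M
[OH^-] = 2s = 6.68 x 10^-6 M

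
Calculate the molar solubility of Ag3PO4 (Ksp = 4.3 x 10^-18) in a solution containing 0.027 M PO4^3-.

Ag3PO4(s) ⇌ 3 Ag^+(aq) + PO4^3-(aq)
Ksp = [Ag^+]^3[PO4^3-]
Let s = moles of Ag3PO4 that dissolve per litre. [Ag^+] = 3s, [PO4^3-] = 0.027 + s ≈ 0.027 (Ksp is small, so little additional dissolves).
Ksp ≈ (3s)^3 × 0.027
s = 1.8 x 10^-6 M
Check: s = 1.8 × 10^-6 ≪ 0.027, so the approximation is valid.

s = 1.8e-6 M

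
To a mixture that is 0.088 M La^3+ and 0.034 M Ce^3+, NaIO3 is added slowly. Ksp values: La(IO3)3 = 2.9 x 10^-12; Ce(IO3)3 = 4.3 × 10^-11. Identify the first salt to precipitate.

Each salt begins to precipitate when Q = Ksp, i.e. when [IO3^-] reaches its threshold.
For La(IO3)3: 2.9 x 10^-12 = 0.088 × [IO3^-]^3  ⇒  [IO3^-] = 3.2 × 10^-4 M.
For Ce(IO3)3: 4.3 × 10^-11 = 0.034 × [IO3^-]^3  ⇒  [IO3^-] = 1.1 × 10^-3 M.
The salt with the lower threshold [IO3^-] precipitates first: La(IO3)3.

La(IO3)3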